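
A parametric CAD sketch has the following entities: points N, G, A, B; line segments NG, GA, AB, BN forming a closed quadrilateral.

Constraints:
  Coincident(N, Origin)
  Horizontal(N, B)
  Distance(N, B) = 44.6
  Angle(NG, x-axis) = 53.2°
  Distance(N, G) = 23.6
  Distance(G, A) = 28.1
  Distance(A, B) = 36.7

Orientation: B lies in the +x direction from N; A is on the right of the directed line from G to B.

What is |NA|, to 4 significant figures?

12.50

Checks: NG at 53.20° ✓; |GA| = 28.10 ✓; |AB| = 36.70 ✓.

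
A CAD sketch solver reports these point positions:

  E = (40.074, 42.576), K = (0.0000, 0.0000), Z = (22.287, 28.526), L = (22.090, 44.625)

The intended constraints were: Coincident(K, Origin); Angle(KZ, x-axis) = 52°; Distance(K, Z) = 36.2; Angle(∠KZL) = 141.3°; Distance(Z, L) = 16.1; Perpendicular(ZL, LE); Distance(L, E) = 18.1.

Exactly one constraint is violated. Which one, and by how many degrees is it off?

Perpendicular(ZL, LE) — off by 7.20°.

K = (0.00, 0.00) ✓; KZ at 52.00° ✓; |KZ| = 36.20 ✓; ∠KZL = 141.3° ✓; |ZL| = 16.10 ✓; ∠(ZL, LE) = 97.20° ✗; |LE| = 18.10 ✓.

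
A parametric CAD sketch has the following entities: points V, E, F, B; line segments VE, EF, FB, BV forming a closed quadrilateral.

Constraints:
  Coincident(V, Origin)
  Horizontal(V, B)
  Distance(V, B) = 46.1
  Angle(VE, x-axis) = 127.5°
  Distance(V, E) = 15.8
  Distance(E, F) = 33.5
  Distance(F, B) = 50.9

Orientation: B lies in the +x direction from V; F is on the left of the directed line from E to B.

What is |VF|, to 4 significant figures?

39.87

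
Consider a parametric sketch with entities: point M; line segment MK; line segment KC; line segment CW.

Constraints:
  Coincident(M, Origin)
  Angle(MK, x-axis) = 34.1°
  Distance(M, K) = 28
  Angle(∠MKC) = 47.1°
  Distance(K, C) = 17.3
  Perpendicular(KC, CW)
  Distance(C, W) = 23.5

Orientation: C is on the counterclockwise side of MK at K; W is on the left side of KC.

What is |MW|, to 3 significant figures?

3.47

∠MKC = 47.1°, so KC runs at 34.1° + (180° − 47.1°) = 167° from the x-axis; with |KC| = 17.3, C = K + 17.3·(cos 167°, sin 167°) = (6.33, 19.6). KC ⟂ CW; with |CW| = 23.5 on the left of KC, W = C + 23.5·(-0.225, -0.974) = (1.04, -3.31). Then |MW| = |W − M| = 3.47.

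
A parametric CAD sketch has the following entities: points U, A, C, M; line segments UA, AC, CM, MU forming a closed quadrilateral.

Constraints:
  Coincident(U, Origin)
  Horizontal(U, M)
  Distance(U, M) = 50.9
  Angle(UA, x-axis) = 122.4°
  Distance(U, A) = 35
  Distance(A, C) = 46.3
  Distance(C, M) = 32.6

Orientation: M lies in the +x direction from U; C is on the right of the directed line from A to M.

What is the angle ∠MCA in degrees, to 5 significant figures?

146.54°

Checks: U = (0.00, 0.00) ✓; |AC| = 46.30 ✓; |CM| = 32.60 ✓.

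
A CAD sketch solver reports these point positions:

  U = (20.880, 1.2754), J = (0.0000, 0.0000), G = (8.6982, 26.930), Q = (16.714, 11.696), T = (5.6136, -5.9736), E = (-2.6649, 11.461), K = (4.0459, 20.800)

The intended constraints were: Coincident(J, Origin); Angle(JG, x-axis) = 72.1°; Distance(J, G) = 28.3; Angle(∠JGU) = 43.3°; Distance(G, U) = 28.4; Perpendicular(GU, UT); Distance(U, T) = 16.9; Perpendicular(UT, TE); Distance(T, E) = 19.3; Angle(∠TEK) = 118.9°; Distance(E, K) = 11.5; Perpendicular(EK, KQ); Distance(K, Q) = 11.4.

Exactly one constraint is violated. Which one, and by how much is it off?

Distance(K, Q) = 11.4 — off by 4.20.

J = (0.00, 0.00) ✓; JG at 72.10° ✓; |JG| = 28.30 ✓; ∠JGU = 43.30° ✓; |GU| = 28.40 ✓; ∠(GU, UT) = 90.00° ✓; |UT| = 16.90 ✓; ∠(UT, TE) = 90.00° ✓; |TE| = 19.30 ✓; ∠TEK = 118.9° ✓; |EK| = 11.50 ✓; ∠(EK, KQ) = 90.00° ✓; |KQ| = 15.60 ✗.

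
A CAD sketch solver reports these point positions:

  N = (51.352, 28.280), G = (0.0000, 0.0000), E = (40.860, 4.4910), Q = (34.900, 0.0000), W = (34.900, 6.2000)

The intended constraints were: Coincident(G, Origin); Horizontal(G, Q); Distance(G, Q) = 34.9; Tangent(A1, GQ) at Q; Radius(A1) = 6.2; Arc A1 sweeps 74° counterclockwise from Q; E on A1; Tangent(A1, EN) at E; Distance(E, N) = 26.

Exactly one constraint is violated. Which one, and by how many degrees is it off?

Tangent(A1, EN) at E — off by 7.80°.

G = (0.00, 0.00) ✓; G.y = 0.00, Q.y = 0.00 ✓; |GQ| = 34.90 ✓; ∠(WQ, QG) = 90.00° ✓; |WQ| = 6.200 ✓; bearing(W→E) − bearing(W→Q) = 74.00° ✓; |WE| = 6.200 ✓; ∠(WE, EN) = 97.80° ✗; |EN| = 26.00 ✓.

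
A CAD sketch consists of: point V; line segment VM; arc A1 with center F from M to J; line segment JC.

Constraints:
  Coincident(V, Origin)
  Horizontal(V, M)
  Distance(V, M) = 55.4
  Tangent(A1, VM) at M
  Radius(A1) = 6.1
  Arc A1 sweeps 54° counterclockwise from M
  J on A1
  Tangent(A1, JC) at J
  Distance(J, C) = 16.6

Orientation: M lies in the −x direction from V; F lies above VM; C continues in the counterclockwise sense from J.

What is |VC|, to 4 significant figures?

43.72

On A1, M sits at bearing -90° from F; a 54° counterclockwise sweep puts J at bearing -36°, so J = F + 6.1·(cos -36°, sin -36°) = (-50.46, 2.515). Since A1 is tangent to JC there, FJ ⟂ JC, so JC runs along (−sin -36°, cos -36°); with |JC| = 16.6, C = (-40.71, 15.94). Then |VC| = |C − V| = 43.72.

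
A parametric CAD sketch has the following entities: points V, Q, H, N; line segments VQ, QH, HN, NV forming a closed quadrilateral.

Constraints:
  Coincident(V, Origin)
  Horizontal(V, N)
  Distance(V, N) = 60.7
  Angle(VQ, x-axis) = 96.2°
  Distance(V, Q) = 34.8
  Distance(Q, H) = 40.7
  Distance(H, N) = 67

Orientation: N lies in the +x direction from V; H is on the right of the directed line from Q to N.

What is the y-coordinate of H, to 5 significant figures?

-6.0403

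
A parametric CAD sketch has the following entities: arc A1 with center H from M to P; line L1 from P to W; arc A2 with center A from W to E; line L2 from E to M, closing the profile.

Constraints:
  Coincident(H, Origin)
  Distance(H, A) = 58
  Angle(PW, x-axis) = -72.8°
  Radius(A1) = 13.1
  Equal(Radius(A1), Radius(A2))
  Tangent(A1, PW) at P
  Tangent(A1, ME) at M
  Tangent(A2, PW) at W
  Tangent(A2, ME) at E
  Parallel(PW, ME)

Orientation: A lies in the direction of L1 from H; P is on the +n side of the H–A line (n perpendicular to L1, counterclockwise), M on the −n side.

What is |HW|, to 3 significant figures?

59.5

Tangency of A1 to both parallel lines with radius 13.1 puts P and M at H ± 13.1·n: P = (12.5, 3.87), M = (-12.5, -3.87). Equal radii place W and E the same way about A: W = A + 13.1·n = (29.7, -51.5), E = A − 13.1·n = (4.64, -59.3). Then |HW| = |W − H| = 59.5.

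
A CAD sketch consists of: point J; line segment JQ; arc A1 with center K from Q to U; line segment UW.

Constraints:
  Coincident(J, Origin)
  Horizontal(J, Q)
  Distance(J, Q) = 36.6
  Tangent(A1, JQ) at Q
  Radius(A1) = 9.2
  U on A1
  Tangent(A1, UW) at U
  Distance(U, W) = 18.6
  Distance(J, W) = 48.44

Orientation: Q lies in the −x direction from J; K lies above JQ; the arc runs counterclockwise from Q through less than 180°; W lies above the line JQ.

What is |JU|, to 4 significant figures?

31.85

Checks: |KU| = 9.200 ✓; ∠(KU, UW) = 90.00° ✓; |UW| = 18.60 ✓; |JW| = 48.44 ✓.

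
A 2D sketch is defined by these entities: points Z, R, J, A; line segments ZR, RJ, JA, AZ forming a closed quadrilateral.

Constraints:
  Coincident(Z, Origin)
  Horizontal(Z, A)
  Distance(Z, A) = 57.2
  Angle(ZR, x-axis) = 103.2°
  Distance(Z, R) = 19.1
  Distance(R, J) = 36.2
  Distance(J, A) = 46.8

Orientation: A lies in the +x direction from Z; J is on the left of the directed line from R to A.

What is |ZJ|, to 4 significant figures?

45.25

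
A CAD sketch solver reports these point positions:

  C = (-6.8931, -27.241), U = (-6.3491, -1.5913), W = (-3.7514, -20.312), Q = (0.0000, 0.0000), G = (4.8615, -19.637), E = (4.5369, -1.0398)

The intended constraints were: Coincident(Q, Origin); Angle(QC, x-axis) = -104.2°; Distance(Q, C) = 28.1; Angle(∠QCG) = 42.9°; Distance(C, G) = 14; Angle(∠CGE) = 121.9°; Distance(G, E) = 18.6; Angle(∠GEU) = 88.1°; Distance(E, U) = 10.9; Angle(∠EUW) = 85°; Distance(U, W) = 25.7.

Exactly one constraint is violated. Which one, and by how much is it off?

Distance(U, W) = 25.7 — off by 6.80.

Q = (0.00, 0.00) ✓; QC at -104.2° ✓; |QC| = 28.10 ✓; ∠QCG = 42.90° ✓; |CG| = 14.00 ✓; ∠CGE = 121.9° ✓; |GE| = 18.60 ✓; ∠GEU = 88.10° ✓; |EU| = 10.90 ✓; ∠EUW = 85.00° ✓; |UW| = 18.90 ✗.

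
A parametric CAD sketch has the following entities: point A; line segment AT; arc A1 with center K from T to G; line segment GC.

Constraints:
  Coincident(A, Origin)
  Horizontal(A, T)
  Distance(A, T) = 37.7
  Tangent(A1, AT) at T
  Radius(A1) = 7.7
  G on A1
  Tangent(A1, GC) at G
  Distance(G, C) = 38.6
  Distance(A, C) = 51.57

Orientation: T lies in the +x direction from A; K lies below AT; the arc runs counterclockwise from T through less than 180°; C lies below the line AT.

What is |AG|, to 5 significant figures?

30.805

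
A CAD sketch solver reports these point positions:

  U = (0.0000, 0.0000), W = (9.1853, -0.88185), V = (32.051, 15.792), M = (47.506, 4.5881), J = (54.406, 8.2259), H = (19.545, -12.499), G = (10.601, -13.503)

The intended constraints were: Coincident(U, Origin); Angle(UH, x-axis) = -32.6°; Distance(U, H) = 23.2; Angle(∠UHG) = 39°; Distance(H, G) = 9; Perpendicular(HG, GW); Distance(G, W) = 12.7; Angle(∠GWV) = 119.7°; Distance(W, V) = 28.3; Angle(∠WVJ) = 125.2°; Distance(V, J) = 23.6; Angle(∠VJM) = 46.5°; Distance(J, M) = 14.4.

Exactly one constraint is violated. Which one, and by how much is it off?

Distance(J, M) = 14.4 — off by 6.60.

U = (0.00, 0.00) ✓; UH at -32.60° ✓; |UH| = 23.20 ✓; ∠UHG = 39.00° ✓; |HG| = 9.000 ✓; ∠(HG, GW) = 90.00° ✓; |GW| = 12.70 ✓; ∠GWV = 119.7° ✓; |WV| = 28.30 ✓; ∠WVJ = 125.2° ✓; |VJ| = 23.60 ✓; ∠VJM = 46.50° ✓; |JM| = 7.800 ✗.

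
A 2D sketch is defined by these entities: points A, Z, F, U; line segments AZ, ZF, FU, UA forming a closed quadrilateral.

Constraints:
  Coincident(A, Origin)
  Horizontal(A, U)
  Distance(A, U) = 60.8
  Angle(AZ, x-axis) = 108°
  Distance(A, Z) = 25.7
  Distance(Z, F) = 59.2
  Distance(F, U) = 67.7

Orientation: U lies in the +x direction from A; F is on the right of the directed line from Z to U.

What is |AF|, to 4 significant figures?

33.96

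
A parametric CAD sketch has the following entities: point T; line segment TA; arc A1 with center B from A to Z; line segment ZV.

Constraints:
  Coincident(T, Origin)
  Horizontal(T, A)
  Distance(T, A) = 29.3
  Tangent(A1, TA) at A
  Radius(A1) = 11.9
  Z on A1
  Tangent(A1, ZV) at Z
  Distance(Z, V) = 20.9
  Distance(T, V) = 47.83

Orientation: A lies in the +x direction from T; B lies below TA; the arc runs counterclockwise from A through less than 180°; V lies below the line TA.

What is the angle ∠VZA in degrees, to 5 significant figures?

117.33°

Checks: |BZ| = 11.90 ✓; ∠(BZ, ZV) = 90.00° ✓; |ZV| = 20.90 ✓; |TV| = 47.83 ✓.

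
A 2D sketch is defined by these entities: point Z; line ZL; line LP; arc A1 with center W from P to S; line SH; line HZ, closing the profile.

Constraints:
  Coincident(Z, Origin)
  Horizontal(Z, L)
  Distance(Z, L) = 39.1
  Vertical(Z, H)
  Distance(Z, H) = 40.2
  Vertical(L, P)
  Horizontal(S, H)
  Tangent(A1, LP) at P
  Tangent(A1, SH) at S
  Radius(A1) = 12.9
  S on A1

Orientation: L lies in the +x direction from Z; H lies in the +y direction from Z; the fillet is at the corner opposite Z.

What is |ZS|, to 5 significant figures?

47.984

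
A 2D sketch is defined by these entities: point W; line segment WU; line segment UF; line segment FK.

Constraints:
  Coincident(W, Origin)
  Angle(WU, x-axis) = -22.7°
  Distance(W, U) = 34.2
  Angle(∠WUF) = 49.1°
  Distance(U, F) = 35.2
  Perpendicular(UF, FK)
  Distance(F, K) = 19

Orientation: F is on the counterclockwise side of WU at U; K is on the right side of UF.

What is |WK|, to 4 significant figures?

46.64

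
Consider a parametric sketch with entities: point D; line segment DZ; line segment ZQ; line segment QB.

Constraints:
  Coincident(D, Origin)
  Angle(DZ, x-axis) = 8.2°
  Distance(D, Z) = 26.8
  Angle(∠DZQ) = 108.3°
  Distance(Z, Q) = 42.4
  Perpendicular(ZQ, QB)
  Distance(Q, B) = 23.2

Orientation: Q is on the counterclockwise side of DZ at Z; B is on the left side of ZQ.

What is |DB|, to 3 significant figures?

50.9

∠DZQ = 108.3°, so ZQ runs at 8.2° + (180° − 108.3°) = 79.9° from the x-axis; with |ZQ| = 42.4, Q = Z + 42.4·(cos 79.9°, sin 79.9°) = (34.0, 45.6). ZQ ⟂ QB; with |QB| = 23.2 on the left of ZQ, B = Q + 23.2·(-0.985, 0.175) = (11.1, 49.6). Then |DB| = |B − D| = 50.9.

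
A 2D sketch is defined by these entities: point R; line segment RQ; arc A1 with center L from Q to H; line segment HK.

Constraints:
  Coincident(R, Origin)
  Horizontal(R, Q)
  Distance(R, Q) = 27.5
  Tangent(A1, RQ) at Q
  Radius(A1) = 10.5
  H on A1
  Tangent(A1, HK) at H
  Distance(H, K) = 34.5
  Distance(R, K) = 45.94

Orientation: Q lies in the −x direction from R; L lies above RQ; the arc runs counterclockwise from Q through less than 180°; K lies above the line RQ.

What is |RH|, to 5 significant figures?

19.514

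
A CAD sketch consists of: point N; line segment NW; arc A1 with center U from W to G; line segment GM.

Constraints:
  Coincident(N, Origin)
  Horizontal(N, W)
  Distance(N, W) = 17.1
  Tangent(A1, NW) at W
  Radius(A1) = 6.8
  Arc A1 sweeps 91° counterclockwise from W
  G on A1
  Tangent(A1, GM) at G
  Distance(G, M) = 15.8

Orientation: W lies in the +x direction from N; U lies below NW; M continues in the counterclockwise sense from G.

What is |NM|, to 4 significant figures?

25.06

N is at the origin; N and W share the same y with |NW| = 17.1 and W on the +x side, so W = (17.10, 0.000). Tangency of A1 to NW means the radius UW is perpendicular to NW, so U = W + (0, -6.8) = (17.10, -6.800). On A1, W sits at bearing 90° from U; a 91° counterclockwise sweep puts G at bearing 181°, so G = U + 6.8·(cos 181°, sin 181°) = (10.30, -6.919). A1 meets GM tangentially, so UG is at right angles to GM, so GM runs along (−sin 181°, cos 181°); with |GM| = 15.8, M = (10.58, -22.72). Then |NM| = |M − N| = 25.06.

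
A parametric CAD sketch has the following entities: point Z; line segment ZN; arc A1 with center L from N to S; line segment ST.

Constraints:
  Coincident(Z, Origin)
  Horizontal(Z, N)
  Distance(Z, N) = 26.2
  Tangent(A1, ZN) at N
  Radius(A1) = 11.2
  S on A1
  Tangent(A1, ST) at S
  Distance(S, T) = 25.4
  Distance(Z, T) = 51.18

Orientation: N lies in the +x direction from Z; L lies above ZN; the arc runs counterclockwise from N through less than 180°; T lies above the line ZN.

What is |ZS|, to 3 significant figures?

39.3

Z is at the origin; Z and N share the same y with |ZN| = 26.2 and N on the +x side, so N = (26.2, 0.00). Since A1 is tangent to ZN there, LN ⟂ ZN, so L = N + (0, 11.2) = (26.2, 11.2). Since LS ⟂ ST (tangency), |LT| = √(11.2² + 25.4²) = 27.8 regardless of where S sits on A1. So T lies on both circle(Z, 51.18) and circle(L, 27.8); the above-ZN intersection is T = (34.7, 37.6). S is the foot of the tangent from T: S = (37.3, 12.4).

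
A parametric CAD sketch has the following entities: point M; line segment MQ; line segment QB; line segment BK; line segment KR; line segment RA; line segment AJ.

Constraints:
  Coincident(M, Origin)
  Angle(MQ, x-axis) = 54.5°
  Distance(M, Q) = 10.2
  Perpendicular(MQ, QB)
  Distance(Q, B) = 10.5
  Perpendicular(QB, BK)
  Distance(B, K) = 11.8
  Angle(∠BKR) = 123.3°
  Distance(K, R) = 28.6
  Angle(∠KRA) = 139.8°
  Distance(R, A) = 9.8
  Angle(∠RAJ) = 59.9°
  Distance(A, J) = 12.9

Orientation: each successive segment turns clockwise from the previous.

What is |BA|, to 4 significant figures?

42.71

M is at the origin; MQ runs at 54.5° with length 10.2, so Q = (5.923, 8.304). The perpendicularity gives QB at right angles to MQ, so QB runs at -35.50°; with |QB| = 10.5, B = (14.47, 2.207). The perpendicularity gives BK at right angles to QB, so BK runs at -125.5°; with |BK| = 11.8, K = (7.619, -7.400). ∠BKR = 123.3° gives KR at 177.8° from the x-axis; with |KR| = 28.6, R = (-20.96, -6.302). ∠KRA = 139.8° gives RA at 137.6° from the x-axis; with |RA| = 9.8, A = (-28.20, 0.3061). Then |BA| = |A − B| = 42.71.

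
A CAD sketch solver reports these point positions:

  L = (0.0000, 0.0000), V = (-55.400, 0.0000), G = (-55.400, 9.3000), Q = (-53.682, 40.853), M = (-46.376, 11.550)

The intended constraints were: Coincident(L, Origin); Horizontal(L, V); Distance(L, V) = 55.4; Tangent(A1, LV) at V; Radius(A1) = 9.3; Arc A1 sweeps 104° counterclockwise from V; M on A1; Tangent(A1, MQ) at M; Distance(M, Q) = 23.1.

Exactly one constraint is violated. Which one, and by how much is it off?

Distance(M, Q) = 23.1 — off by 7.10.

L = (0.00, 0.00) ✓; L.y = 0.00, V.y = 0.00 ✓; |LV| = 55.40 ✓; ∠(GV, VL) = 90.00° ✓; |GV| = 9.300 ✓; bearing(G→M) − bearing(G→V) = 104.0° ✓; |GM| = 9.300 ✓; ∠(GM, MQ) = 90.00° ✓; |MQ| = 30.20 ✗.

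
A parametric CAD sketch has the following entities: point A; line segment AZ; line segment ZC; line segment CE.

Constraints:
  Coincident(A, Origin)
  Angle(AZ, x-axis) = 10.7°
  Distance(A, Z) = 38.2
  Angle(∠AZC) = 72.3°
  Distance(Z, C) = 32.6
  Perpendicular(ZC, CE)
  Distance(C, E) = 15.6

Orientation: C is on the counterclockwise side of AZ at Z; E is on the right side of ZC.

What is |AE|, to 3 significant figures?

56.1

A is at the origin; AZ runs at 10.7° with length 38.2, so Z = 38.2·(cos 10.7°, sin 10.7°) = (37.5, 7.09). ∠AZC = 72.3°, so ZC runs at 10.7° + (180° − 72.3°) = 118° from the x-axis; with |ZC| = 32.6, C = Z + 32.6·(cos 118°, sin 118°) = (22.0, 35.8). ZC is perpendicular to CE; with |CE| = 15.6 on the right of ZC, E = C + 15.6·(0.880, 0.476) = (35.8, 43.2). Then |AE| = |E − A| = 56.1.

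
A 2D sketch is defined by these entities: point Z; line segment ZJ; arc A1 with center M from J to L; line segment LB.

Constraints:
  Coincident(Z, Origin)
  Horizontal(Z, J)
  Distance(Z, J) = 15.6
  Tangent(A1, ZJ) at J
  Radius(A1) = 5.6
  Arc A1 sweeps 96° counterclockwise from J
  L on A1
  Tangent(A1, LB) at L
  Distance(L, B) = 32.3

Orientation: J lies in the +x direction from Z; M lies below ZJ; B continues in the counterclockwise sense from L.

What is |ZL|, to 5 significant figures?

11.784

Z is at the origin; Z and J share the same y with |ZJ| = 15.6 and J on the +x side, so J = (15.600, 0.0000). Since A1 is tangent to ZJ there, MJ ⟂ ZJ, so M = J + (0, -5.6) = (15.600, -5.6000). On A1, J sits at bearing 90° from M; a 96° counterclockwise sweep puts L at bearing 186°, so L = M + 5.6·(cos 186°, sin 186°) = (10.031, -6.1854). Then |ZL| = |L − Z| = 11.784.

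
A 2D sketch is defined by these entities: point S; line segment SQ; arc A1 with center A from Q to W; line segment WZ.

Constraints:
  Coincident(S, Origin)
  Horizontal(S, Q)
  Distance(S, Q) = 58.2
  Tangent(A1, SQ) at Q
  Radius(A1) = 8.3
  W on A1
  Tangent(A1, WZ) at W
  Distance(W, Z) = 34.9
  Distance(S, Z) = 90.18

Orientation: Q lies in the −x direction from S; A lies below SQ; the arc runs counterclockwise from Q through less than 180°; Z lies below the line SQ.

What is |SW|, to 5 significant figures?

65.357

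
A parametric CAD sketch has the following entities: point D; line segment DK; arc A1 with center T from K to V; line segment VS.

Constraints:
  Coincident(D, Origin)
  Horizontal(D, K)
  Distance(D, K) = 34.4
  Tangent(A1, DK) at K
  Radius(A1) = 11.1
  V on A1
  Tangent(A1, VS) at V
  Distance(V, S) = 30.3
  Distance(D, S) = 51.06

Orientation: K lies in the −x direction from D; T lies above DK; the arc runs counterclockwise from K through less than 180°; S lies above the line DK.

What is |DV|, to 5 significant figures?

26.677

D is at the origin; DK is horizontal with |DK| = 34.4 and K on the −x side, so K = (-34.400, 0.0000). A1 meets DK tangentially, so TK is at right angles to DK, so T = K + (0, 11.1) = (-34.400, 11.100). Since TV ⟂ VS (tangency), |TS| = √(11.1² + 30.3²) = 32.269 regardless of where V sits on A1. So S lies on both circle(D, 51.06) and circle(T, 32.269); the above-DK intersection is S = (-27.965, 42.721). V is the foot of the tangent from S: V = (-23.425, 12.763).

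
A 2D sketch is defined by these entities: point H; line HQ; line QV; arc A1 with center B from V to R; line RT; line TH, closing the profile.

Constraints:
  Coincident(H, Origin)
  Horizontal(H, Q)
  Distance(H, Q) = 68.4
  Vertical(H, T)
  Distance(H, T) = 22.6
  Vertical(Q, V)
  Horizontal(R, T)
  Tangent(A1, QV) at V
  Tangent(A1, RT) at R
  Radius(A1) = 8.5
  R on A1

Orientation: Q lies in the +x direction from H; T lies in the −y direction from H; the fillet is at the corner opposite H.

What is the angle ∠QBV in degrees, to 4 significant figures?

58.92°

H is at the origin; H and Q share the same y with |HQ| = 68.4 and Q on the +x side, so Q = (68.40, 0.000). H and T share the same x with |HT| = 22.6 and T on the −y side, so T = (0.000, -22.60). The virtual corner opposite H is at (68.40, -22.60). Tangency of A1 to QV means the radius BV is perpendicular to QV and since A1 is tangent to RT there, BR ⟂ RT, with radius 8.5, so the center B sits 8.5 in from both sides at B = (59.90, -14.10). That places the tangent points at V = (68.40, -14.10) on QV and R = (59.90, -22.60) on RT. Then cos ∠QBV = BQ·BV / (|BQ||BV|), giving 58.92°.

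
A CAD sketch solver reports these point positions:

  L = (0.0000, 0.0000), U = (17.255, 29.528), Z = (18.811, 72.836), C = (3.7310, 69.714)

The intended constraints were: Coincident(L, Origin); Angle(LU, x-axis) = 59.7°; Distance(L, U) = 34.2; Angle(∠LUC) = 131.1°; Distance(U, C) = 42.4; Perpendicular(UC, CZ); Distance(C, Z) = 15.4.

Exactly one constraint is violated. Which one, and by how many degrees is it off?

Perpendicular(UC, CZ) — off by 6.90°.

L = (0.00, 0.00) ✓; LU at 59.70° ✓; |LU| = 34.20 ✓; ∠LUC = 131.1° ✓; |UC| = 42.40 ✓; ∠(UC, CZ) = 96.90° ✗; |CZ| = 15.40 ✓.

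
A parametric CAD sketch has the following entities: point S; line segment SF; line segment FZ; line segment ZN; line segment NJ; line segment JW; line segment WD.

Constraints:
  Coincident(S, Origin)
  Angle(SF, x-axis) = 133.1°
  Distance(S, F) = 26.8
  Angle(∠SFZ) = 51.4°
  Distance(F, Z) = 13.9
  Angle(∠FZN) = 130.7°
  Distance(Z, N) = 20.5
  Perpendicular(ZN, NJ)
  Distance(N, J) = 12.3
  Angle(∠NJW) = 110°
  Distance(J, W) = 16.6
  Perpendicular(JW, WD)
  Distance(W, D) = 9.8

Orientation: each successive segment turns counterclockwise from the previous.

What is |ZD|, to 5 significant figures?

8.9044

∠NJW = 110.0° gives JW at 111.00° from the x-axis; with |JW| = 16.6, W = (-3.5351, 13.909). JW ⟂ WD, so WD runs at -159.00°; with |WD| = 9.8, D = (-12.684, 10.397). Then |ZD| = |D − Z| = 8.9044.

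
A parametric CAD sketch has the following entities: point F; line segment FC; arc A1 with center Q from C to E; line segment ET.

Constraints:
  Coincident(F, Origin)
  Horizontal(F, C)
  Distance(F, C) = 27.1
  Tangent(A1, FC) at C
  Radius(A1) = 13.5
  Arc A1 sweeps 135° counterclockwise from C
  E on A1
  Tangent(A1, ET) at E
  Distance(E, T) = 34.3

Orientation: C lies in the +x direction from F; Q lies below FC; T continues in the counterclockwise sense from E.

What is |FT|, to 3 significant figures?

63.1

F is at the origin; FC is horizontal with |FC| = 27.1 and C on the +x side, so C = (27.1, 0.00). Since A1 is tangent to FC there, QC ⟂ FC, so Q = C + (0, -13.5) = (27.1, -13.5). On A1, C sits at bearing 90° from Q; a 135° counterclockwise sweep puts E at bearing 225°, so E = Q + 13.5·(cos 225°, sin 225°) = (17.6, -23.0). Tangency of A1 to ET means the radius QE is perpendicular to ET, so ET runs along (−sin 225°, cos 225°); with |ET| = 34.3, T = (41.8, -47.3). Then |FT| = |T − F| = 63.1.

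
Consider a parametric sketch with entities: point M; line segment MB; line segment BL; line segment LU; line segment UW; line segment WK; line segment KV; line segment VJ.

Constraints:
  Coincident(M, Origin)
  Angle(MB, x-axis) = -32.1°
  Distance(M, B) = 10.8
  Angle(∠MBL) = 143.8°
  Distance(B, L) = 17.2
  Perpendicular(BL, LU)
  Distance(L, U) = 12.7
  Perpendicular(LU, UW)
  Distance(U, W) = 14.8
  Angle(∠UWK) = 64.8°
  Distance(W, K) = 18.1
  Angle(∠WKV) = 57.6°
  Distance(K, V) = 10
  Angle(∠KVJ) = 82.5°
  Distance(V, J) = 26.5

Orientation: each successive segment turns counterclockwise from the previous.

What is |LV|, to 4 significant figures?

5.072

M is at the origin; MB runs at -32.1° with length 10.8, so B = (9.149, -5.739). ∠MBL = 143.8° gives BL at 4.100° from the x-axis; with |BL| = 17.2, L = (26.30, -4.509). BL ⟂ LU, so LU runs at 94.10°; with |LU| = 12.7, U = (25.40, 8.158). LU ⟂ UW, so UW runs at -175.9°; with |UW| = 14.8, W = (10.63, 7.100). ∠UWK = 64.8° gives WK at -60.70° from the x-axis; with |WK| = 18.1, K = (19.49, -8.684). ∠WKV = 57.6° gives KV at 61.70° from the x-axis; with |KV| = 10.0, V = (24.23, 0.1203). Then |LV| = |V − L| = 5.072.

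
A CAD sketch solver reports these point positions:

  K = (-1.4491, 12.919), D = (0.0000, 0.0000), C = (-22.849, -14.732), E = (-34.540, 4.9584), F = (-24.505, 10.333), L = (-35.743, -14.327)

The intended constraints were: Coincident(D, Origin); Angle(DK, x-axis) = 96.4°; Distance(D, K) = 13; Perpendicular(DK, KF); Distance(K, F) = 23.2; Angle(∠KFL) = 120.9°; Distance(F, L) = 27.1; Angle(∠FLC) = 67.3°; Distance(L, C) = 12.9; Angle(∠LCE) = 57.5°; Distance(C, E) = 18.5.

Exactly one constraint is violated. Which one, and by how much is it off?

Distance(C, E) = 18.5 — off by 4.40.

D = (0.00, 0.00) ✓; DK at 96.40° ✓; |DK| = 13.00 ✓; ∠(DK, KF) = 90.00° ✓; |KF| = 23.20 ✓; ∠KFL = 120.9° ✓; |FL| = 27.10 ✓; ∠FLC = 67.30° ✓; |LC| = 12.90 ✓; ∠LCE = 57.50° ✓; |CE| = 22.90 ✗.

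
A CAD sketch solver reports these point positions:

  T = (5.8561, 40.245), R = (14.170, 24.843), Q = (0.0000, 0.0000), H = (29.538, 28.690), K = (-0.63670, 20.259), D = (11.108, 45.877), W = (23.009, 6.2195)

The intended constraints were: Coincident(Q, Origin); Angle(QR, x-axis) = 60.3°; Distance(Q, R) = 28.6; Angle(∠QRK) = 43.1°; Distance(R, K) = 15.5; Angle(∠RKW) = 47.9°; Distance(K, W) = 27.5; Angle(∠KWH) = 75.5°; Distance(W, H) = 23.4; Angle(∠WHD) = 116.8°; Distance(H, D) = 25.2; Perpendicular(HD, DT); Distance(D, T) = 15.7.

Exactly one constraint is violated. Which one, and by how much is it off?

Distance(D, T) = 15.7 — off by 8.00.

Q = (0.00, 0.00) ✓; QR at 60.30° ✓; |QR| = 28.60 ✓; ∠QRK = 43.10° ✓; |RK| = 15.50 ✓; ∠RKW = 47.90° ✓; |KW| = 27.50 ✓; ∠KWH = 75.50° ✓; |WH| = 23.40 ✓; ∠WHD = 116.8° ✓; |HD| = 25.20 ✓; ∠(HD, DT) = 90.00° ✓; |DT| = 7.701 ✗.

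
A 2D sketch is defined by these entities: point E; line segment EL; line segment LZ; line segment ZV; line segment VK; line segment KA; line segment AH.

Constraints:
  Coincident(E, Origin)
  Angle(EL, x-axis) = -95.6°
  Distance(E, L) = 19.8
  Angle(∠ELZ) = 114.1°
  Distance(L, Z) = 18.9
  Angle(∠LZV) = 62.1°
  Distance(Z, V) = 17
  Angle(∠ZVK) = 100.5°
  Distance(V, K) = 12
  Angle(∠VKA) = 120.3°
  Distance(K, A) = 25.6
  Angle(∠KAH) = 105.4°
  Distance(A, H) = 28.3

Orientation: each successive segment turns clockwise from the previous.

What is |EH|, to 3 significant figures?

52.4

E is at the origin; EL runs at -95.6° with length 19.8, so L = (-1.93, -19.7). ∠ELZ = 114.1° gives LZ at -162° from the x-axis; with |LZ| = 18.9, Z = (-19.9, -25.7). ∠LZV = 62.1° gives ZV at 80.6° from the x-axis; with |ZV| = 17.0, V = (-17.1, -8.93). ∠ZVK = 100.5° gives VK at 1.10° from the x-axis; with |VK| = 12.0, K = (-5.08, -8.70). ∠VKA = 120.3° gives KA at -58.6° from the x-axis; with |KA| = 25.6, A = (8.26, -30.6). ∠KAH = 105.4° gives AH at -133° from the x-axis; with |AH| = 28.3, H = (-11.1, -51.2). Then |EH| = |H − E| = 52.4.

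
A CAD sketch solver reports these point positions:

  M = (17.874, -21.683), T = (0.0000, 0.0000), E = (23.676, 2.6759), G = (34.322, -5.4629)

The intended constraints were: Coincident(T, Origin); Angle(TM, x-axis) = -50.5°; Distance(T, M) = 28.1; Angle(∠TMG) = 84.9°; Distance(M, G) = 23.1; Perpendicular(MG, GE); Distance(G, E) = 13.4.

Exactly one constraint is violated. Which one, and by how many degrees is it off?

Perpendicular(MG, GE) — off by 8.00°.

T = (0.00, 0.00) ✓; TM at -50.50° ✓; |TM| = 28.10 ✓; ∠TMG = 84.90° ✓; |MG| = 23.10 ✓; ∠(MG, GE) = 98.00° ✗; |GE| = 13.40 ✓.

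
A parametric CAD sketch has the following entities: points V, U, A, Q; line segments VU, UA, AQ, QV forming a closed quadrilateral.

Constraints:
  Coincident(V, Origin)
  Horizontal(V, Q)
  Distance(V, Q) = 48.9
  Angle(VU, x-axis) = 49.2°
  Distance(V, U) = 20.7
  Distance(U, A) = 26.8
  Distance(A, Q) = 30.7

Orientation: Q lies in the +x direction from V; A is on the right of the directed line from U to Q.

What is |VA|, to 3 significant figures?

22.5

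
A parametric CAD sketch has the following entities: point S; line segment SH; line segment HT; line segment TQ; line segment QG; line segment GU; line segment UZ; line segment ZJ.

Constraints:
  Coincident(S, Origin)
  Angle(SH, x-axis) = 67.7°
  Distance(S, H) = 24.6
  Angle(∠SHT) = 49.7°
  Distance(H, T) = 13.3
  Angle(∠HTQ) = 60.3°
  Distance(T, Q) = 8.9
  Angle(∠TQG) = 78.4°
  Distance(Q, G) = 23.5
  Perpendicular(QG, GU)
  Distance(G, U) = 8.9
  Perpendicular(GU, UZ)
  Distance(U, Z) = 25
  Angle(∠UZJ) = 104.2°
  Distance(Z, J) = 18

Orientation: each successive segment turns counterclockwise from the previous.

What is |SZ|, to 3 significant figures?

16.7

QG ⟂ GU, so GU runs at 149°; with |GU| = 8.9, U = (7.61, 37.4). GU is perpendicular to UZ, so UZ runs at -121°; with |UZ| = 25.0, Z = (-5.15, 15.9). Then |SZ| = |Z − S| = 16.7.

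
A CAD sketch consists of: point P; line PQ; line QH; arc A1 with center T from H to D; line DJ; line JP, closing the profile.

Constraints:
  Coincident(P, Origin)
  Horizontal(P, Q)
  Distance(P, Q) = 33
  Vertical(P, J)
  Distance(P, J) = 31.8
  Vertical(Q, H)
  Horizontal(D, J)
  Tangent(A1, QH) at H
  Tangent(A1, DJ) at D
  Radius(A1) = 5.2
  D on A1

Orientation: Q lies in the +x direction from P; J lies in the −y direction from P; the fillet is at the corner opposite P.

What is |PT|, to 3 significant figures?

38.5

P is at the origin; PQ is horizontal with |PQ| = 33.0 and Q on the +x side, so Q = (33.0, 0.00). PJ is vertical with |PJ| = 31.8 and J on the −y side, so J = (0.00, -31.8). The virtual corner opposite P is at (33.0, -31.8). Since A1 is tangent to QH there, TH ⟂ QH and A1 meets DJ tangentially, so TD is at right angles to DJ, with radius 5.2, so the center T sits 5.2 in from both sides at T = (27.8, -26.6). Then |PT| = |T − P| = 38.5.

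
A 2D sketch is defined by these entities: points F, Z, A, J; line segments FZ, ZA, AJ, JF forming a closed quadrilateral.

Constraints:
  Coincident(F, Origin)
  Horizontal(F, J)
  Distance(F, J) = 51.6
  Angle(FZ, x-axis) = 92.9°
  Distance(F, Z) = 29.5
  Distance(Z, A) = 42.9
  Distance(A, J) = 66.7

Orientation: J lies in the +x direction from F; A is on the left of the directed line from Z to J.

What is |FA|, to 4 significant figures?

67.34

Checks: FZ at 92.90° ✓; |ZA| = 42.90 ✓; |AJ| = 66.70 ✓.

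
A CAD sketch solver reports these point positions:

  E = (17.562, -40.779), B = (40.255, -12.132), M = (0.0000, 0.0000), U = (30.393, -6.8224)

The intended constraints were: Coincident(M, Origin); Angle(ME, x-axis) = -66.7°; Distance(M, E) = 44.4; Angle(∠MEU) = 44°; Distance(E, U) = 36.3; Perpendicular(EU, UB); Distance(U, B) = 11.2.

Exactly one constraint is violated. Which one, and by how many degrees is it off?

Perpendicular(EU, UB) — off by 7.60°.

M = (0.00, 0.00) ✓; ME at -66.70° ✓; |ME| = 44.40 ✓; ∠MEU = 44.00° ✓; |EU| = 36.30 ✓; ∠(EU, UB) = 97.60° ✗; |UB| = 11.20 ✓.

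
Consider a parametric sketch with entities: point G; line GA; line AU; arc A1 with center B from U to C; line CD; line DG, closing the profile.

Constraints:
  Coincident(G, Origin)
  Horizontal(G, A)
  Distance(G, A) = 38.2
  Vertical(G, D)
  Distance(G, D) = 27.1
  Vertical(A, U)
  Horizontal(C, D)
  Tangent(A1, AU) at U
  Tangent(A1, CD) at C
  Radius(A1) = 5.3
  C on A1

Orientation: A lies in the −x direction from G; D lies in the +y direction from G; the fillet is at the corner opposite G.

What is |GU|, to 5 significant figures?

43.983

G is at the origin; GA is horizontal with |GA| = 38.2 and A on the −x side, so A = (-38.200, 0.0000). G and D share the same x with |GD| = 27.1 and D on the +y side, so D = (0.0000, 27.100). The virtual corner opposite G is at (-38.200, 27.100). Tangency of A1 to AU means the radius BU is perpendicular to AU and since A1 is tangent to CD there, BC ⟂ CD, with radius 5.3, so the center B sits 5.3 in from both sides at B = (-32.900, 21.800). That places the tangent points at U = (-38.200, 21.800) on AU and C = (-32.900, 27.100) on CD. Then |GU| = |U − G| = 43.983.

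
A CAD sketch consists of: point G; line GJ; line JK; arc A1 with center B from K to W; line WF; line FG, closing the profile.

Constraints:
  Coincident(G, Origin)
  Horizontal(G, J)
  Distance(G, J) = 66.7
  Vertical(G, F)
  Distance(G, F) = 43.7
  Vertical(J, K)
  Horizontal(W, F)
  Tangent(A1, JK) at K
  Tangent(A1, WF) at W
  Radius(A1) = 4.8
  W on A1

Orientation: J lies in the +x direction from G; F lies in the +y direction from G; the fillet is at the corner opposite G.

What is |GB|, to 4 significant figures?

73.11

G and F share the same x with |GF| = 43.7 and F on the +y side, so F = (0.000, 43.70). The virtual corner opposite G is at (66.70, 43.70). A1 meets JK tangentially, so BK is at right angles to JK and the tangent condition forces BW to be normal to WF, with radius 4.8, so the center B sits 4.8 in from both sides at B = (61.90, 38.90). Then |GB| = |B − G| = 73.11.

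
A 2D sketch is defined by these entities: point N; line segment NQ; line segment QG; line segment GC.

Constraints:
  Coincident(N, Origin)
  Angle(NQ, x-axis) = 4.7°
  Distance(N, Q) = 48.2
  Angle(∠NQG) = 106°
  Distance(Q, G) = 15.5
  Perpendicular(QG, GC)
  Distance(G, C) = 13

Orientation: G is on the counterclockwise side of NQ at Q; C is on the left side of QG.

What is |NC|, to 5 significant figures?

44.042

N is at the origin; NQ runs at 4.7° with length 48.2, so Q = 48.2·(cos 4.7°, sin 4.7°) = (48.038, 3.9494). ∠NQG = 106.0°, so QG runs at 4.7° + (180° − 106.0°) = 78.700° from the x-axis; with |QG| = 15.5, G = Q + 15.5·(cos 78.700°, sin 78.700°) = (51.075, 19.149). QG is perpendicular to GC; with |GC| = 13.0 on the left of QG, C = G + 13.0·(-0.98061, 0.19595) = (38.327, 21.696). Then |NC| = |C − N| = 44.042.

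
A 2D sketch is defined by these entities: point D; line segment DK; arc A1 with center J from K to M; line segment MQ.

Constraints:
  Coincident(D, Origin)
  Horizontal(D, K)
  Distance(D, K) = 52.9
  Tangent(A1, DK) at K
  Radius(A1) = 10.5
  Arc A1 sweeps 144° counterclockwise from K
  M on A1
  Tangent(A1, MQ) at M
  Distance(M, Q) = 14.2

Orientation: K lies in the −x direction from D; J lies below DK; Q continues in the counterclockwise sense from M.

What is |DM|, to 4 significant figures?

62.05

D is at the origin; DK is horizontal with |DK| = 52.9 and K on the −x side, so K = (-52.90, 0.000). Since A1 is tangent to DK there, JK ⟂ DK, so J = K + (0, -10.5) = (-52.90, -10.50). On A1, K sits at bearing 90° from J; a 144° counterclockwise sweep puts M at bearing 234°, so M = J + 10.5·(cos 234°, sin 234°) = (-59.07, -18.99). Then |DM| = |M − D| = 62.05.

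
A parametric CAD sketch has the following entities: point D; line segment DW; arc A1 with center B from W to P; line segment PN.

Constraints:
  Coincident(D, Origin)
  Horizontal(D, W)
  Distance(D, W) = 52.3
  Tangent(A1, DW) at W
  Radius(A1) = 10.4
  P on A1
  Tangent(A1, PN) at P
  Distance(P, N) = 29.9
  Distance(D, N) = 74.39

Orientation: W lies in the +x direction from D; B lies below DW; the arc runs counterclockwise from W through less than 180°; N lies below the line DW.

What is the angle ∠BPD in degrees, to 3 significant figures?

121°

Checks: |BP| = 10.40 ✓; ∠(BP, PN) = 90.00° ✓; |PN| = 29.90 ✓; |DN| = 74.39 ✓.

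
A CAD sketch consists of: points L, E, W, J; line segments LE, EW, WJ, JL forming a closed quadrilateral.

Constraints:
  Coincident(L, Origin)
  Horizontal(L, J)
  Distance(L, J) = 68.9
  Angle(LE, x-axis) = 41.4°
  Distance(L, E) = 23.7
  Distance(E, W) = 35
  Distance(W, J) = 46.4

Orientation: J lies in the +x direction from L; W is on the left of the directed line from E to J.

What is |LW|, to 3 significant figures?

58.7

L is at the origin; LJ is horizontal with |LJ| = 68.9 and J in +x, so J = (68.9, 0). LE runs at 41.4° with |LE| = 23.7, so E = (17.8, 15.7). W is determined by |EW| = 35.0 and |WJ| = 46.4 together: it lies at the intersection of circle(E, 35.0) and circle(J, 46.4). With |EJ| = 53.5, the foot of the radical line on EJ is 18.1 from E and the perpendicular offset is √(35.0² − 18.1²) = 30.0. Taking the left-of-EJ solution: W = (43.8, 39.0).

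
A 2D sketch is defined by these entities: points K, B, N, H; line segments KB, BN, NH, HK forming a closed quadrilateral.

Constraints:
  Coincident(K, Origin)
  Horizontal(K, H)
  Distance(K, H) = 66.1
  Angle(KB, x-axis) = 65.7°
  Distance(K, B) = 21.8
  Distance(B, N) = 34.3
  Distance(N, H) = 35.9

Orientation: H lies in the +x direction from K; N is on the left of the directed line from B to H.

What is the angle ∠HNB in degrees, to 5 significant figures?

118.98°

Checks: |BN| = 34.30 ✓; |NH| = 35.90 ✓.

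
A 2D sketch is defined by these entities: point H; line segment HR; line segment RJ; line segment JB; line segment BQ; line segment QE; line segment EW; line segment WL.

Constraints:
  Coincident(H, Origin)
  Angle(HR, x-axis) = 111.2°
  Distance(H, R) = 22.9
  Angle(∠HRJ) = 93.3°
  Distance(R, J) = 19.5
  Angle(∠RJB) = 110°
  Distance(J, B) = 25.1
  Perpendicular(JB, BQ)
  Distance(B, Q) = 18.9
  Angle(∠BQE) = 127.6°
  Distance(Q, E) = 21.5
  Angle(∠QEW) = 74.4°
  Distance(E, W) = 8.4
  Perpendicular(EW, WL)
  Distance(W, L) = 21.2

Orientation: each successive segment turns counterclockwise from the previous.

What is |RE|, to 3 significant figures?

20.1

H is at the origin; HR runs at 111.2° with length 22.9, so R = (-8.28, 21.4). ∠HRJ = 93.3° gives RJ at -162° from the x-axis; with |RJ| = 19.5, J = (-26.8, 15.4). ∠RJB = 110.0° gives JB at -92.1° from the x-axis; with |JB| = 25.1, B = (-27.8, -9.73). The perpendicularity gives BQ at right angles to JB, so BQ runs at -2.10°; with |BQ| = 18.9, Q = (-8.87, -10.4). ∠BQE = 127.6° gives QE at 50.3° from the x-axis; with |QE| = 21.5, E = (4.86, 6.12). Then |RE| = |E − R| = 20.1.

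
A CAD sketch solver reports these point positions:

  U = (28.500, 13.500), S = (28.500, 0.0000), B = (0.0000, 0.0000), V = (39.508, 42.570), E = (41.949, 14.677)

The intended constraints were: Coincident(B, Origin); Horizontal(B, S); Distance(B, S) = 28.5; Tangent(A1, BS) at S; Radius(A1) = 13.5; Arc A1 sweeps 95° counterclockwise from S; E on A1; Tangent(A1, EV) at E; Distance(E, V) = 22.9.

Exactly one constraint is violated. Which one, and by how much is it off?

Distance(E, V) = 22.9 — off by 5.10.

B = (0.00, 0.00) ✓; B.y = 0.00, S.y = 0.00 ✓; |BS| = 28.50 ✓; ∠(US, SB) = 90.00° ✓; |US| = 13.50 ✓; bearing(U→E) − bearing(U→S) = 95.00° ✓; |UE| = 13.50 ✓; ∠(UE, EV) = 90.00° ✓; |EV| = 28.00 ✗.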